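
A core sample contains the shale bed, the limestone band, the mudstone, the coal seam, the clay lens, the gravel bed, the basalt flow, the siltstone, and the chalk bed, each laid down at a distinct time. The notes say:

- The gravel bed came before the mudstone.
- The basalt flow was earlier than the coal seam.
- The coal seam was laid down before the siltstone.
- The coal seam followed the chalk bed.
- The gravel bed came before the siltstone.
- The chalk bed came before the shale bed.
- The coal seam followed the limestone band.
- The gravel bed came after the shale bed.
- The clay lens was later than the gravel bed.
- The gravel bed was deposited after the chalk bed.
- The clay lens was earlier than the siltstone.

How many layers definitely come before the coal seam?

Directly stated before the coal seam: the basalt flow, the chalk bed, and the limestone band.
No chain forces the gravel bed (or any of the others) ahead of the coal seam.
That's the basalt flow, the chalk bed, and the limestone band — 3 in all.

3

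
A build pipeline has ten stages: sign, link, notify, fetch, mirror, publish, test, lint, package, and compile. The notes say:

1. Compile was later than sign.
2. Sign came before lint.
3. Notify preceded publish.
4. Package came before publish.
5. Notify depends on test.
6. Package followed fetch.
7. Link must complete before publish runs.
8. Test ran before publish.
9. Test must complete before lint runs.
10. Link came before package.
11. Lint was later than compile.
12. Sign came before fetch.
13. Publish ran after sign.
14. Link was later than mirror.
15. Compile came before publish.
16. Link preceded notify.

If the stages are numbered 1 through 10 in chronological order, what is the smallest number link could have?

2

Mirror must come before link — 1 forced predecessor.
Nothing else is forced ahead of link, so its earliest slot is position 1 + 1 = 2.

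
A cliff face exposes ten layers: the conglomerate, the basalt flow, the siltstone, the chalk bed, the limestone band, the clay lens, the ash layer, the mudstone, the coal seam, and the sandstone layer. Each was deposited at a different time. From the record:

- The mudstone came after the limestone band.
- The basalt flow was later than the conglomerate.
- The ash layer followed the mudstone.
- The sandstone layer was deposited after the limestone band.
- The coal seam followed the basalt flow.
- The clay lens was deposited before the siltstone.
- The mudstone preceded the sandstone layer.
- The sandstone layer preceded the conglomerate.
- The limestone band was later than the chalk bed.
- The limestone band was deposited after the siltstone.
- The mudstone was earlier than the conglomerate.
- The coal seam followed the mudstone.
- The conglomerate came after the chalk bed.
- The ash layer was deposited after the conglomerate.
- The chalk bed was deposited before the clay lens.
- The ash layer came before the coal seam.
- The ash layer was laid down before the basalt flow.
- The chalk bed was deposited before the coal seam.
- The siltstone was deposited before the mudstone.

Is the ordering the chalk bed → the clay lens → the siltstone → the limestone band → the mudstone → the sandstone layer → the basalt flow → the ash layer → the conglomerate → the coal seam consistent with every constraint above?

The constraints require the conglomerate before the ash layer, but in the proposed sequence the ash layer appears ahead of the conglomerate. That one violation is enough.

no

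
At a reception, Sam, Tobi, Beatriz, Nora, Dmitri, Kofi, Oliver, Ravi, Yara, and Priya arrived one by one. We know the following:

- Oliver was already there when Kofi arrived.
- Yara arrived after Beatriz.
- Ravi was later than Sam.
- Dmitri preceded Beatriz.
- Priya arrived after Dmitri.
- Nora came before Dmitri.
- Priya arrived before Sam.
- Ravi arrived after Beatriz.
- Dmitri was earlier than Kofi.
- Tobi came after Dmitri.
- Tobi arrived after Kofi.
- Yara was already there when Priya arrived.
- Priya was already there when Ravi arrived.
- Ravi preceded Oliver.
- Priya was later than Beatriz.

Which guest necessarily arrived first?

Nora has a chain of constraints placing them before every other guest, so Nora must be first.

Nora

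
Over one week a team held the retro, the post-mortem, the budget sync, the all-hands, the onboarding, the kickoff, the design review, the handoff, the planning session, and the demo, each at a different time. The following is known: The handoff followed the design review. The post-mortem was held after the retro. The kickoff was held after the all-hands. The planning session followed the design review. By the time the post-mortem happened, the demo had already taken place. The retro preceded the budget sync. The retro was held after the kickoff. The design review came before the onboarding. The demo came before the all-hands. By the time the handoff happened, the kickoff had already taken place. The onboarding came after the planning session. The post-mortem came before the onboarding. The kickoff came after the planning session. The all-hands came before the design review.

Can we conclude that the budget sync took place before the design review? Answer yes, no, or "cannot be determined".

Tracing the constraints gives the design review → the planning session → the kickoff → the retro → the budget sync, so the design review must come before the budget sync.
That means the budget sync cannot be before the design review.

no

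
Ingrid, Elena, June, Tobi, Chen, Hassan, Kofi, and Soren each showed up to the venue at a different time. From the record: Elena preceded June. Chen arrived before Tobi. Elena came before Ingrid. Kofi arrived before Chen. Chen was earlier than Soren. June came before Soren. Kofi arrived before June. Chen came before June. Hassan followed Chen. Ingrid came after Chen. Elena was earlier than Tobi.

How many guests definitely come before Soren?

Directly stated before Soren: Chen and June.
Elena reaches Soren via Elena → June → Soren.
Kofi reaches Soren via Kofi → June → Soren.
That's Chen, Elena, June, and Kofi — 4 in all.

4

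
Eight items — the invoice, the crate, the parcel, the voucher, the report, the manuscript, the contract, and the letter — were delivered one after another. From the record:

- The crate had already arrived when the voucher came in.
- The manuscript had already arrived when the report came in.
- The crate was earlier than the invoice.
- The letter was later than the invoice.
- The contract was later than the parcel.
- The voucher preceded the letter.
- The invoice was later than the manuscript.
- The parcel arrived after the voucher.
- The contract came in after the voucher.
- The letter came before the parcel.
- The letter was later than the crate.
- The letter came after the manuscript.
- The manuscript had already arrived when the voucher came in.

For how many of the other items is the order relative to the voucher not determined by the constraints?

2

Forced before the voucher: the crate and the manuscript; forced after the voucher: the contract, the letter, and the parcel.
That leaves the invoice and the report with no forced order relative to the voucher — 2.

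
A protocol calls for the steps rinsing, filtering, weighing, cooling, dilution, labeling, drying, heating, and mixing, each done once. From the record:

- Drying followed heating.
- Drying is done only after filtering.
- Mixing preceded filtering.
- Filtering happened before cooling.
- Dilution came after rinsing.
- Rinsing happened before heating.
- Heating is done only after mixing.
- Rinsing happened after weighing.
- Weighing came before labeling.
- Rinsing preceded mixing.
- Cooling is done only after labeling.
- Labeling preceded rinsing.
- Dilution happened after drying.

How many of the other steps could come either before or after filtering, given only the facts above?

Forced before filtering: labeling, mixing, rinsing, and weighing; forced after filtering: cooling, dilution, and drying.
That leaves heating with no forced order relative to filtering — 1.

1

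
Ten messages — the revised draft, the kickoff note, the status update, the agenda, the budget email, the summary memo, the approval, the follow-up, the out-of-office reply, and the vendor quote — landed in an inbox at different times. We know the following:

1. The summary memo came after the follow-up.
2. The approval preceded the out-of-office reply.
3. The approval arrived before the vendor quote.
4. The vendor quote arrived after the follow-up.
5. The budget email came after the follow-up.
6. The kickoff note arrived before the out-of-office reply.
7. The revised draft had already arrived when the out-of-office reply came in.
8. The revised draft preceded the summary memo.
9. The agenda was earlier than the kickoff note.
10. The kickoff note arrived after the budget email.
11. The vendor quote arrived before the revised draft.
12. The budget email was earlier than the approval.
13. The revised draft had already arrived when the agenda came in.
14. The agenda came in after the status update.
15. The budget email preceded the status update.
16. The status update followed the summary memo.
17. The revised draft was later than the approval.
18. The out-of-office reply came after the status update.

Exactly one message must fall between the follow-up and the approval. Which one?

the budget email

Tracing the constraints gives the follow-up → the budget email → the approval, so the budget email sits after the follow-up and before the approval.
No other message is forced both after the follow-up and before the approval.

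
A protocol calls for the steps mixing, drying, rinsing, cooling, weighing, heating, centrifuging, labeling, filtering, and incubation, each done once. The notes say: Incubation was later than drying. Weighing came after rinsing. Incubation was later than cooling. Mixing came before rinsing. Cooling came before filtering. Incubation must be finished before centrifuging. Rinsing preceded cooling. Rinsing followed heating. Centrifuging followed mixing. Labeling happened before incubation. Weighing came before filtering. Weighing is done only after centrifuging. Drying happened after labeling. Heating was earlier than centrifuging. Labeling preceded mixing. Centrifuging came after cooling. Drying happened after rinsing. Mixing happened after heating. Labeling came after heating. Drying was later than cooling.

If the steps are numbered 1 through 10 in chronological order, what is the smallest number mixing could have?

Heating and labeling must both come before mixing — 2 forced predecessors.
Nothing else is forced ahead of mixing, so its earliest slot is position 2 + 1 = 3.

3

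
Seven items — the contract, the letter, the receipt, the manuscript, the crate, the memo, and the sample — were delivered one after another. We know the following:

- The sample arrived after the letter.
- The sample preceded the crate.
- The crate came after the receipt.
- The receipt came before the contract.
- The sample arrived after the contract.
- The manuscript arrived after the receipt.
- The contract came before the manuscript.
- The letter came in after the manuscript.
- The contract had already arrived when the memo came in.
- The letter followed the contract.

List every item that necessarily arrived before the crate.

the contract, the letter, the manuscript, the receipt, the sample

Directly stated before the crate: the receipt and the sample.
The contract reaches the crate via the contract → the sample → the crate.
The letter reaches the crate via the letter → the sample → the crate.
The manuscript reaches the crate via the manuscript → the letter → the sample → the crate.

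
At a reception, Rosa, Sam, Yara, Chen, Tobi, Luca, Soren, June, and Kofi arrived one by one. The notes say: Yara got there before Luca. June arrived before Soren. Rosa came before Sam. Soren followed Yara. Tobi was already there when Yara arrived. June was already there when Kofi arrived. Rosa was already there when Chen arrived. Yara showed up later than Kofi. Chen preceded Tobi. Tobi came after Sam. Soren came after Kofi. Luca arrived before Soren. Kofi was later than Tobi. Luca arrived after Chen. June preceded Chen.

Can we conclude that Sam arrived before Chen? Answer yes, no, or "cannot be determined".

No chain of stated constraints runs from Sam to Chen, and none runs from Chen to Sam either.
So the relative order of Sam and Chen is not fixed by the given facts.

cannot be determined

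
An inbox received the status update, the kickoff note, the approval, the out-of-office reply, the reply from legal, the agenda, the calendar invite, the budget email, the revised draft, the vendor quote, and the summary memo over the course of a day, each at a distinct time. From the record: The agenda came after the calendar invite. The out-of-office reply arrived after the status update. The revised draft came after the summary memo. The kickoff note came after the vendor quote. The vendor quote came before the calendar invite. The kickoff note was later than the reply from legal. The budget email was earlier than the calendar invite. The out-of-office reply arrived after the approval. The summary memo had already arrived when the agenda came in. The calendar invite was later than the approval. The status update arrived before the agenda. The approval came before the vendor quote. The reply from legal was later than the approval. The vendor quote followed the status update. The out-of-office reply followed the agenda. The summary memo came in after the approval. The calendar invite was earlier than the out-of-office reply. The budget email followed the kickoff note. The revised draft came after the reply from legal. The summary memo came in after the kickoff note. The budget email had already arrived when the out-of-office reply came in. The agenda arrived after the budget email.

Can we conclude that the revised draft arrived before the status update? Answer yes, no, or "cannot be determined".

Tracing the constraints gives the status update → the vendor quote → the kickoff note → the summary memo → the revised draft, so the status update must come before the revised draft.
That means the revised draft cannot be before the status update.

no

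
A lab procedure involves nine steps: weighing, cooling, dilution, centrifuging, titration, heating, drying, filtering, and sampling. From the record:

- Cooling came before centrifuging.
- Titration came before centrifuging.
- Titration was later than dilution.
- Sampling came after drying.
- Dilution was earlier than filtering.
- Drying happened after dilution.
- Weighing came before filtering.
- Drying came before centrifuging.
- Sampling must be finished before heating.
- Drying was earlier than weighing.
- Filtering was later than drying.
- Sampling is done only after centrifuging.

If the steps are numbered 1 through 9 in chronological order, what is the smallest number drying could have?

Dilution must come before drying — 1 forced predecessor.
Nothing else is forced ahead of drying, so its earliest slot is position 1 + 1 = 2.

2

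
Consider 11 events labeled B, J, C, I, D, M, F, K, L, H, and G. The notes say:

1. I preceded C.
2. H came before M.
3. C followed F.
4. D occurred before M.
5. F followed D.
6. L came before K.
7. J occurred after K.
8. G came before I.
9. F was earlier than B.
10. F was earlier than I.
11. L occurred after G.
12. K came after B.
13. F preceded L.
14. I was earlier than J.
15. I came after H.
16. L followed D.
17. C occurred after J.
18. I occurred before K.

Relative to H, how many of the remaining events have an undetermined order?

5

Forced after H: C, I, J, K, and M.
That leaves B, D, F, G, and L with no forced order relative to H — 5.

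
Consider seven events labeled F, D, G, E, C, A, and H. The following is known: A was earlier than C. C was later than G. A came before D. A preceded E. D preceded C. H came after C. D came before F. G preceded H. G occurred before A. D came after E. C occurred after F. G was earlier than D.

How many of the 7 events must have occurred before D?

3

Directly stated before D: A, E, and G.
No chain forces H (or any of the others) ahead of D.
That's A, E, and G — 3 in all.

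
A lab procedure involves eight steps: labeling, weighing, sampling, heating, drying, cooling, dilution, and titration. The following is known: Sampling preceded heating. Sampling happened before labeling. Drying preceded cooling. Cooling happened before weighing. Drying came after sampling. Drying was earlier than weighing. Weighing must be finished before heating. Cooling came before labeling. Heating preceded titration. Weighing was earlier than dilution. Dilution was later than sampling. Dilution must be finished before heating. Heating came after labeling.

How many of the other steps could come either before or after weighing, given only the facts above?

1

Forced before weighing: cooling, drying, and sampling; forced after weighing: dilution, heating, and titration.
That leaves labeling with no forced order relative to weighing — 1.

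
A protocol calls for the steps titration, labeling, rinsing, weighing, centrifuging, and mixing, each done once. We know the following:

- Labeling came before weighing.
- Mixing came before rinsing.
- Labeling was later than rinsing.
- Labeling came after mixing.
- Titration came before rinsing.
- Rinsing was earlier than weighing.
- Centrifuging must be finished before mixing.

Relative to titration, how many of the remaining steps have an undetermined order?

Forced after titration: labeling, rinsing, and weighing.
That leaves centrifuging and mixing with no forced order relative to titration — 2.

2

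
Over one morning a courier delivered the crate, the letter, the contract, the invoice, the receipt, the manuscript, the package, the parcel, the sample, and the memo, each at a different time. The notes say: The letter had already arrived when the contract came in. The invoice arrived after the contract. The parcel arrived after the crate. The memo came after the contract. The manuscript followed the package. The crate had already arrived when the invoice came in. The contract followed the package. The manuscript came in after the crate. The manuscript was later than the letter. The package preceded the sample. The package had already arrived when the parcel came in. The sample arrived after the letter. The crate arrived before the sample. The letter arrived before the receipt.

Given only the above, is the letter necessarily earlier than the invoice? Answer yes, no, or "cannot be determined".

Chain the constraints: the letter → the contract → the invoice. Each link is directly stated, so the letter comes before the invoice.

yes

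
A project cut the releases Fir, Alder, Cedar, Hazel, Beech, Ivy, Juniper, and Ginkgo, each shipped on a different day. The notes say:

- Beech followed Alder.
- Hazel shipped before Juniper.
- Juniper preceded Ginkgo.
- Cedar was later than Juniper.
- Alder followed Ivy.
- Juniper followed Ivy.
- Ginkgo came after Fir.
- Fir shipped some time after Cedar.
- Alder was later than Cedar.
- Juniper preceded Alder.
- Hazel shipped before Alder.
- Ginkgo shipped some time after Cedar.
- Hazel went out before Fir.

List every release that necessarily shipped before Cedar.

Hazel, Ivy, Juniper

Directly stated before Cedar: Juniper.
Hazel reaches Cedar via Hazel → Juniper → Cedar.
Ivy reaches Cedar via Ivy → Juniper → Cedar.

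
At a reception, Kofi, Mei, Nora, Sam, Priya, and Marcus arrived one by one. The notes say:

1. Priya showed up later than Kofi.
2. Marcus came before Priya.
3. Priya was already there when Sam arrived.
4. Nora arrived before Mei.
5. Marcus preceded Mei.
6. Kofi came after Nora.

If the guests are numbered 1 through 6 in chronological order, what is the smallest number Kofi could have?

Nora must come before Kofi — 1 forced predecessor.
Nothing else is forced ahead of Kofi, so their earliest slot is position 1 + 1 = 2.

2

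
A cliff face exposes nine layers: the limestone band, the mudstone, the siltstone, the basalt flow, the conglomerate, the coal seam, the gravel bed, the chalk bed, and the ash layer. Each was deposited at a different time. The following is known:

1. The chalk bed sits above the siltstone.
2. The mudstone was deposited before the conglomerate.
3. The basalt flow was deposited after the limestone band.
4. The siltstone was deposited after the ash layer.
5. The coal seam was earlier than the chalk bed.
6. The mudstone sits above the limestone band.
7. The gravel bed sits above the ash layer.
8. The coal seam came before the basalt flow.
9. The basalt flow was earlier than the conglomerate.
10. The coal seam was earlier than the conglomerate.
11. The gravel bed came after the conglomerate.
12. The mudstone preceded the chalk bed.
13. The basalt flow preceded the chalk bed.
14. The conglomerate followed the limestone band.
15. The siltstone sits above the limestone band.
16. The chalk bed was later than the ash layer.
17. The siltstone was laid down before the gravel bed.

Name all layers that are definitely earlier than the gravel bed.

Directly stated before the gravel bed: the ash layer, the conglomerate, and the siltstone.
The basalt flow reaches the gravel bed via the basalt flow → the conglomerate → the gravel bed.
The coal seam reaches the gravel bed via the coal seam → the conglomerate → the gravel bed.
The limestone band reaches the gravel bed via the limestone band → the conglomerate → the gravel bed.
Likewise the mudstone reaches the gravel bed by chaining the stated constraints.
No chain forces the chalk bed ahead of the gravel bed.

the ash layer, the basalt flow, the coal seam, the conglomerate, the limestone band, the mudstone, the siltstone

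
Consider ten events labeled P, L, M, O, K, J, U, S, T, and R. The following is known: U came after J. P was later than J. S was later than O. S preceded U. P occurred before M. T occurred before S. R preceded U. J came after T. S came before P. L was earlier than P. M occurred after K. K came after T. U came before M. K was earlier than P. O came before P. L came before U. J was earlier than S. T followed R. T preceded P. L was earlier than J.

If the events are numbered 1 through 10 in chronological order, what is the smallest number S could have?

6

J, L, O, R, and T must all come before S — 5 forced predecessors.
Nothing else is forced ahead of S, so its earliest slot is position 5 + 1 = 6.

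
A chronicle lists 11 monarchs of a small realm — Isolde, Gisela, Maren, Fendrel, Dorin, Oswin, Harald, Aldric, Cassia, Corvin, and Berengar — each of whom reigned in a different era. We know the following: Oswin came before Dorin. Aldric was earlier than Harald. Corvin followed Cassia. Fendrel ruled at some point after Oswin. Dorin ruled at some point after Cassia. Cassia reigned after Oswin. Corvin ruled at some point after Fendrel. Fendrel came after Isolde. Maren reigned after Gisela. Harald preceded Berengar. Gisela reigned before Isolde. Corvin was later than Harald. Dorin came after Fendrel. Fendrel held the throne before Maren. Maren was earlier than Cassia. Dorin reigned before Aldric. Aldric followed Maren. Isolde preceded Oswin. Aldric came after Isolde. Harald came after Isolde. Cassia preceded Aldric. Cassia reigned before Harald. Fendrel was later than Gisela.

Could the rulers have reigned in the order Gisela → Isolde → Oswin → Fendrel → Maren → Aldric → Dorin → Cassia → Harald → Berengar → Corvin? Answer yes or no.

no

The constraints require Dorin before Aldric, but in the proposed sequence Aldric appears ahead of Dorin. That one violation is enough.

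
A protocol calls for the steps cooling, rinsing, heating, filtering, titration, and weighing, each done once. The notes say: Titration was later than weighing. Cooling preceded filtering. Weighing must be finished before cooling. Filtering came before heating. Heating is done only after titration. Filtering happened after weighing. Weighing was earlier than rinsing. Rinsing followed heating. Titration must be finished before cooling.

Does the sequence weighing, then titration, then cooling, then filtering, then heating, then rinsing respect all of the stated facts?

Check each stated constraint against the proposed order — e.g. weighing is ahead of filtering; weighing is ahead of rinsing. Every pair is in the required order; nothing is violated.

yes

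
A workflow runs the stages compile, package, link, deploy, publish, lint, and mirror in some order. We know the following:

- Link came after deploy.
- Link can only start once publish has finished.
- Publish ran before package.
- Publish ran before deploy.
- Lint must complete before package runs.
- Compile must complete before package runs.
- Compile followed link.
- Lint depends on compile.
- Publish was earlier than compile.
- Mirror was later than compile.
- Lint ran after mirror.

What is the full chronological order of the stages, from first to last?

publish, deploy, link, compile, mirror, lint, package

The constraints fix every adjacent pair, so only one ordering works:
publish → deploy → link → compile → mirror → lint → package.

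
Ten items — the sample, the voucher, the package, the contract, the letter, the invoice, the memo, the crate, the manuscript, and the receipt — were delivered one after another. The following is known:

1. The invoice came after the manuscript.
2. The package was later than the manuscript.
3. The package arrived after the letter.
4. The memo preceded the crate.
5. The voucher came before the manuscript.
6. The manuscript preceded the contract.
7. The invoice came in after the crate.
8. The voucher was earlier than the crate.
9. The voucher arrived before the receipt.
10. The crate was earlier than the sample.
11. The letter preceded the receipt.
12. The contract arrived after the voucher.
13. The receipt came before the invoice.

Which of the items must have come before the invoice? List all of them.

Directly stated before the invoice: the crate, the manuscript, and the receipt.
The letter reaches the invoice via the letter → the receipt → the invoice.
The memo reaches the invoice via the memo → the crate → the invoice.
The voucher reaches the invoice via the voucher → the crate → the invoice.

the crate, the letter, the manuscript, the memo, the receipt, the voucher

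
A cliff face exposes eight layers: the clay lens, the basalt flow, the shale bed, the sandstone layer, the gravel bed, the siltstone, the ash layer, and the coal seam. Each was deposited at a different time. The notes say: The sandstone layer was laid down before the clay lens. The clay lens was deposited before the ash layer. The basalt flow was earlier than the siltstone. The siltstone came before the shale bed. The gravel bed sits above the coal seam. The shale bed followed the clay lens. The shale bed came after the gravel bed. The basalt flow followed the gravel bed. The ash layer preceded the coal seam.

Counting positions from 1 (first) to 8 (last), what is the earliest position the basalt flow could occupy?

The ash layer, the clay lens, the coal seam, the gravel bed, and the sandstone layer must all come before the basalt flow — 5 forced predecessors.
Nothing else is forced ahead of the basalt flow, so its earliest slot is position 5 + 1 = 6.

6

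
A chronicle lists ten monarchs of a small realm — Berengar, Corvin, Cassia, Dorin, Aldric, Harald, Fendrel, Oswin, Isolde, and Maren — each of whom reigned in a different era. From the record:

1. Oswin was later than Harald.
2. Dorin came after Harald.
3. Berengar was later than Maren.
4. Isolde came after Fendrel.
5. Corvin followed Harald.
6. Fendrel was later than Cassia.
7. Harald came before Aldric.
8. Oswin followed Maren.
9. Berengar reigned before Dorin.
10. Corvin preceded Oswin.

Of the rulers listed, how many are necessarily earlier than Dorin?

Directly stated before Dorin: Berengar and Harald.
Maren reaches Dorin via Maren → Berengar → Dorin.
No chain forces Fendrel (or any of the others) ahead of Dorin.
That's Berengar, Harald, and Maren — 3 in all.

3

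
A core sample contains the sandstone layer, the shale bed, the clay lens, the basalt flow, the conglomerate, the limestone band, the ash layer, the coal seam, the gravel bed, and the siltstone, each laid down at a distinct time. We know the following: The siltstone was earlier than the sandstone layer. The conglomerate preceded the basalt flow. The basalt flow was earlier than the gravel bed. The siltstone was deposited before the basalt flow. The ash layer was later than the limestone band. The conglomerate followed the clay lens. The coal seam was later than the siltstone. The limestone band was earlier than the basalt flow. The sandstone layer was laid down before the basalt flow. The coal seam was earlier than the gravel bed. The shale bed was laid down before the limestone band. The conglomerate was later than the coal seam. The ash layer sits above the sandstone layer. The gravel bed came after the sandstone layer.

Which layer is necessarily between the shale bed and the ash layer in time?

the limestone band

Tracing the constraints gives the shale bed → the limestone band → the ash layer, so the limestone band sits after the shale bed and before the ash layer.
No other layer is forced both after the shale bed and before the ash layer.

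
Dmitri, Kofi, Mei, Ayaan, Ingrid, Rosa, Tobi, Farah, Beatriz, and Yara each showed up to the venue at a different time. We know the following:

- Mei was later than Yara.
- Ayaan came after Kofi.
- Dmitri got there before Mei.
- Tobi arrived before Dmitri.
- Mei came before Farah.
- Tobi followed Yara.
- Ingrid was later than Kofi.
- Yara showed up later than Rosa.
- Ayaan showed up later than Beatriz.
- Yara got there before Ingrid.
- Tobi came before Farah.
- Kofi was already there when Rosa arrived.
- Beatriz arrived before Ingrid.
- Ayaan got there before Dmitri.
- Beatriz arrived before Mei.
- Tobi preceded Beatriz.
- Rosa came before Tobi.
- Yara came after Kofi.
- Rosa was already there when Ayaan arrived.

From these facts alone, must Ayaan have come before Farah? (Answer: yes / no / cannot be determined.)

Chain the constraints: Ayaan → Dmitri → Mei → Farah. Each link is directly stated, so Ayaan comes before Farah.

yes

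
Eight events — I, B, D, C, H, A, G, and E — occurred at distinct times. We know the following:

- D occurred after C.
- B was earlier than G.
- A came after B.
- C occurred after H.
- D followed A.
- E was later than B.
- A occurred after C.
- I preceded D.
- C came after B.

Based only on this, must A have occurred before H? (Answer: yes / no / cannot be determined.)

Tracing the constraints gives H → C → A, so H must come before A.
That means A cannot be before H.

no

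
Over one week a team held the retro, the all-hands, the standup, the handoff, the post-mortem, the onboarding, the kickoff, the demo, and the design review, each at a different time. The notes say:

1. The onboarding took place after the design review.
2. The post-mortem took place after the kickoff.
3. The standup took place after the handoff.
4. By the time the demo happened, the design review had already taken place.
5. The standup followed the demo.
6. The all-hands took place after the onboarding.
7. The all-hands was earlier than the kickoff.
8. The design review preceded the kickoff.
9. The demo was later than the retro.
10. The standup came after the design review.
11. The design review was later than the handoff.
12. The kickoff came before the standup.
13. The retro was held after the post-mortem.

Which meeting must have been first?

The handoff has a chain of constraints placing it before every other meeting, so the handoff must be first.

the handoff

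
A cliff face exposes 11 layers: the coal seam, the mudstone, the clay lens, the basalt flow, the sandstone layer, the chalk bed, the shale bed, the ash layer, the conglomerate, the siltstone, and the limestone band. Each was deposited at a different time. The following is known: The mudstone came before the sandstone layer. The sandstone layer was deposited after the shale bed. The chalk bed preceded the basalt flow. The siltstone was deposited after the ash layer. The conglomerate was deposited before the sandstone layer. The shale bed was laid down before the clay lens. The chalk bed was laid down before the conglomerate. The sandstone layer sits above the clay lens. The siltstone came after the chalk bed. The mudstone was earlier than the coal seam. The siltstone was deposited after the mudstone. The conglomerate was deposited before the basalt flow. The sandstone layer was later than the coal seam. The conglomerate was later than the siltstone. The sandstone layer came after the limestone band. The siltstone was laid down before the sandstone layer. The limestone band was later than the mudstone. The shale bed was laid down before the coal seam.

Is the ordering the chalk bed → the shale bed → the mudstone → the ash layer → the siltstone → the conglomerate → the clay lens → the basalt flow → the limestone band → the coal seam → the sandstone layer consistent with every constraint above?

yes

Check each stated constraint against the proposed order — e.g. the shale bed is ahead of the coal seam; the shale bed is ahead of the sandstone layer. Every pair is in the required order; nothing is violated.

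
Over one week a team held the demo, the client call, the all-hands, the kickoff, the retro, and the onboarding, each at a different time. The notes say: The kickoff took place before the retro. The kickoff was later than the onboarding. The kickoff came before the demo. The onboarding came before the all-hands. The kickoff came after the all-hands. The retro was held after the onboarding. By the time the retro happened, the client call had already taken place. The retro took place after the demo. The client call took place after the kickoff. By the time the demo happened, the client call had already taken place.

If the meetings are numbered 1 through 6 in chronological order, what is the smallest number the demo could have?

5

The all-hands, the client call, the kickoff, and the onboarding must all come before the demo — 4 forced predecessors.
Nothing else is forced ahead of the demo, so its earliest slot is position 4 + 1 = 5.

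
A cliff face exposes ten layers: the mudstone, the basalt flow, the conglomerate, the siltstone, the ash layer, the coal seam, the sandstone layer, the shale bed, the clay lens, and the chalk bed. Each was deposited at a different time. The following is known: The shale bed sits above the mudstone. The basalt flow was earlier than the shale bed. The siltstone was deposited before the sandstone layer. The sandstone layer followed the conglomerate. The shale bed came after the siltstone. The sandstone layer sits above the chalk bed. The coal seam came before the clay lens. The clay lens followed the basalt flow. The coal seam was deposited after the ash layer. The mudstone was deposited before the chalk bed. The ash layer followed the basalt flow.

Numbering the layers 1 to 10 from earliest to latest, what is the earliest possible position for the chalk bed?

The mudstone must come before the chalk bed — 1 forced predecessor.
Nothing else is forced ahead of the chalk bed, so its earliest slot is position 1 + 1 = 2.

2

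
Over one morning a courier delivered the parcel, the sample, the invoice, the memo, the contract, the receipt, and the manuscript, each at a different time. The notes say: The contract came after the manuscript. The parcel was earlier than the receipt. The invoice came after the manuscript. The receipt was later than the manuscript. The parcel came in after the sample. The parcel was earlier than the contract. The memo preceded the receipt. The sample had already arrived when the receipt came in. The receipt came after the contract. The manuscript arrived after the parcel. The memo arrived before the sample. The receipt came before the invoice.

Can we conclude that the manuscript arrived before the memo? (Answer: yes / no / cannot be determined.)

no

Tracing the constraints gives the memo → the sample → the parcel → the manuscript, so the memo must come before the manuscript.
That means the manuscript cannot be before the memo.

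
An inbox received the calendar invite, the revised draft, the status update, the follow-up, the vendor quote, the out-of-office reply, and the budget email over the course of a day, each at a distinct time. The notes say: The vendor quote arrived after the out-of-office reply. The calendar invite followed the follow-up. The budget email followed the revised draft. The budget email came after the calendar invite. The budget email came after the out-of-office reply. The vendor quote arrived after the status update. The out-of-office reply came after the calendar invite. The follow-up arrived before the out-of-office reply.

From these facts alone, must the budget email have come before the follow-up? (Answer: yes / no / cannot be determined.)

Tracing the constraints gives the follow-up → the calendar invite → the budget email, so the follow-up must come before the budget email.
That means the budget email cannot be before the follow-up.

no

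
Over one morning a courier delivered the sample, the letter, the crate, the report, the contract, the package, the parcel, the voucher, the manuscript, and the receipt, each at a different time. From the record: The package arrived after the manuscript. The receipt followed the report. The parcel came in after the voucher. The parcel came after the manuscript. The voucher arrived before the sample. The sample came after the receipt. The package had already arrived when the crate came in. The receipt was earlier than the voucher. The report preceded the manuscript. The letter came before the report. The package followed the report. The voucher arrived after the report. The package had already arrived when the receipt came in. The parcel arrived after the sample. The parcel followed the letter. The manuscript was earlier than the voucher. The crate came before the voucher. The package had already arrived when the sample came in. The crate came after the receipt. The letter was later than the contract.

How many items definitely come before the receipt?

Directly stated before the receipt: the package and the report.
The contract reaches the receipt via the contract → the letter → the report → the receipt.
The letter reaches the receipt via the letter → the report → the receipt.
The manuscript reaches the receipt via the manuscript → the package → the receipt.
No chain forces the voucher (or any of the others) ahead of the receipt.
That's the contract, the letter, the manuscript, the package, and the report — 5 in all.

5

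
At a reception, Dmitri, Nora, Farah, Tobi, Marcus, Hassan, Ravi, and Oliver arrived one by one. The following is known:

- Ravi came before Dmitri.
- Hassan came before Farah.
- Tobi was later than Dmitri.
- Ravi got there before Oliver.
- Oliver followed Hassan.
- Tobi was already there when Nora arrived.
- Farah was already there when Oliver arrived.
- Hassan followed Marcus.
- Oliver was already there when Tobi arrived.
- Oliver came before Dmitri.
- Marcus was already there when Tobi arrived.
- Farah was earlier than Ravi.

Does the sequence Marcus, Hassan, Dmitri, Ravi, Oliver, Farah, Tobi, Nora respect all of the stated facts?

The constraints require Farah before Oliver, but in the proposed sequence Oliver appears ahead of Farah. That one violation is enough.

no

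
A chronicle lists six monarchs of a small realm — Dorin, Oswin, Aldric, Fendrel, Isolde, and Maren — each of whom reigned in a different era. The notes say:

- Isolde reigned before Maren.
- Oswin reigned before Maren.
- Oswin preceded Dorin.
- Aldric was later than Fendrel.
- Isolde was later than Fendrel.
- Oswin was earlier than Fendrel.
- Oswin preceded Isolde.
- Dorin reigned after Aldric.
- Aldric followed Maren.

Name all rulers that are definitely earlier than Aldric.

Fendrel, Isolde, Maren, Oswin

Directly stated before Aldric: Fendrel and Maren.
Isolde reaches Aldric via Isolde → Maren → Aldric.
Oswin reaches Aldric via Oswin → Maren → Aldric.
No chain forces Dorin ahead of Aldric.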